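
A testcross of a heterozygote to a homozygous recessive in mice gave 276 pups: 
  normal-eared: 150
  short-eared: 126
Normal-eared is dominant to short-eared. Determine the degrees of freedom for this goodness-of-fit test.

1

A testcross of a heterozygote (Aa × aa) gives a 1:1 phenotypic ratio.
A goodness-of-fit test with 2 phenotype classes has df = 2 − 1 = 1.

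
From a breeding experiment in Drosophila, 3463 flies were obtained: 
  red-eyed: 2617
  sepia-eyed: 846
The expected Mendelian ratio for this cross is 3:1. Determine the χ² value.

Expected counts for N = 3463 under a 3:1 ratio (total parts = 4):
  red-eyed: 3463 × 3/4 = 2597.25
  sepia-eyed: 3463 × 1/4 = 865.75
χ² = Σ (O − E)² / E
  red-eyed: (2617 − 2597.25)² / 2597.25 = 0.1502
  sepia-eyed: (846 − 865.75)² / 865.75 = 0.4505
χ² = 0.1502 + 0.4505 = 0.6007 ≈ 0.601

0.601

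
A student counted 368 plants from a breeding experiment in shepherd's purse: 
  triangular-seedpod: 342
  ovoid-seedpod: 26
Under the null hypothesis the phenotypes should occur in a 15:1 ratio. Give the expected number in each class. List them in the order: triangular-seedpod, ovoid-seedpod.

The 15:1 ratio has 16 parts, so with N = 368 the expected counts are:
  triangular-seedpod: 368 × 15/16 = 345
  ovoid-seedpod: 368 × 1/16 = 23

345, 23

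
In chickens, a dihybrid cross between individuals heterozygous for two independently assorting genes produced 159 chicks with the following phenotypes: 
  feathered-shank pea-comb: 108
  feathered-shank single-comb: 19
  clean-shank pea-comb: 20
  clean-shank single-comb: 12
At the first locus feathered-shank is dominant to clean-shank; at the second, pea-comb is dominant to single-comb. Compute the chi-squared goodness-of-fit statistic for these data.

A dihybrid F₂ with independent assortment and complete dominance at both loci gives a 9:3:3:1 phenotypic ratio.
Expected counts for N = 159 under a 9:3:3:1 ratio (total parts = 16):
  feathered-shank pea-comb: 159 × 9/16 = 89.4375
  feathered-shank single-comb: 159 × 3/16 = 29.8125
  clean-shank pea-comb: 159 × 3/16 = 29.8125
  clean-shank single-comb: 159 × 1/16 = 9.9375
χ² = Σ (O − E)² / E
  feathered-shank pea-comb: (108 − 89.4375)² / 89.4375 = 3.8526
  feathered-shank single-comb: (19 − 29.8125)² / 29.8125 = 3.9215
  clean-shank pea-comb: (20 − 29.8125)² / 29.8125 = 3.2297
  clean-shank single-comb: (12 − 9.9375)² / 9.9375 = 0.4281
χ² = 3.8526 + 3.9215 + 3.2297 + 0.4281 = 11.4319 ≈ 11.432

11.432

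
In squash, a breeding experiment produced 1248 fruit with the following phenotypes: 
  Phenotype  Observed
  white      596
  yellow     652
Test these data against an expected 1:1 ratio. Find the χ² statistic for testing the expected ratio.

2.513

The 1:1 ratio has 2 parts, so with N = 1248 the expected counts are:
  white: 1248 × 1/2 = 624
  yellow: 1248 × 1/2 = 624
χ² = Σ (O − E)² / E
  white: (596 − 624)² / 624 = 1.2564
  yellow: (652 − 624)² / 624 = 1.2564
χ² = 1.2564 + 1.2564 = 2.5128 ≈ 2.513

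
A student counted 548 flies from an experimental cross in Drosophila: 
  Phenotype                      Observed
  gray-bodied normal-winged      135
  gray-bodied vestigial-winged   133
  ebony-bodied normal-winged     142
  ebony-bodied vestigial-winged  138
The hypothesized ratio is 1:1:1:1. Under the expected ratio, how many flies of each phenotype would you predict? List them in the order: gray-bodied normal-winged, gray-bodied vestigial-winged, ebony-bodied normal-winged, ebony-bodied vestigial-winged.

Expected counts for N = 548 under a 1:1:1:1 ratio (total parts = 4):
  gray-bodied normal-winged: 548 × 1/4 = 137
  gray-bodied vestigial-winged: 548 × 1/4 = 137
  ebony-bodied normal-winged: 548 × 1/4 = 137
  ebony-bodied vestigial-winged: 548 × 1/4 = 137

137, 137, 137, 137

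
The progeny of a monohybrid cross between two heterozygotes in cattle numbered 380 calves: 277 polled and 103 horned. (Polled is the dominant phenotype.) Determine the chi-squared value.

0.898

For a monohybrid cross between heterozygotes with complete dominance, the expected phenotypic ratio is 3:1.
Total ratio parts = 4. Expected numbers out of 380:
  polled: 380 × 3/4 = 285
  horned: 380 × 1/4 = 95
χ² = Σ (O − E)² / E
  polled: (277 − 285)² / 285 = 0.2246
  horned: (103 − 95)² / 95 = 0.6737
χ² = 0.2246 + 0.6737 = 0.8983 ≈ 0.898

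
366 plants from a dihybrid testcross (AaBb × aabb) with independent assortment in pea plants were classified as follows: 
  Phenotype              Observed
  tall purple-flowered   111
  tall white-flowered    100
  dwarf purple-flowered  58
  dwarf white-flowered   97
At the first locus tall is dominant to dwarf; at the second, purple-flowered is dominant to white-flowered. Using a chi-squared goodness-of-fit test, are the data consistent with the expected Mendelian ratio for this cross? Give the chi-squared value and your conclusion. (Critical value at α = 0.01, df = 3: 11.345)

A dihybrid testcross with independent assortment gives a 1:1:1:1 ratio.
Under the 1:1:1:1 hypothesis (Σ ratio = 4, N = 366):
  tall purple-flowered: 366 × 1/4 = 91.5
  tall white-flowered: 366 × 1/4 = 91.5
  dwarf purple-flowered: 366 × 1/4 = 91.5
  dwarf white-flowered: 366 × 1/4 = 91.5
χ² = Σ (O − E)² / E
  tall purple-flowered: (111 − 91.5)² / 91.5 = 4.1557
  tall white-flowered: (100 − 91.5)² / 91.5 = 0.7896
  dwarf purple-flowered: (58 − 91.5)² / 91.5 = 12.2650
  dwarf white-flowered: (97 − 91.5)² / 91.5 = 0.3306
χ² = 4.1557 + 0.7896 + 12.2650 + 0.3306 = 17.5409 ≈ 17.541
Degrees of freedom = 4 − 1 = 3; critical value at α = 0.01 is 11.345.
Since 17.541 > 11.345, we reject the null hypothesis — the data do not fit the 1:1:1:1 ratio.

17.541; not consistent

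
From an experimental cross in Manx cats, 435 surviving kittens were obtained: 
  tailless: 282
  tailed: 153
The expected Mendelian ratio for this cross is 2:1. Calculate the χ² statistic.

0.662

Total ratio parts = 3. Expected numbers out of 435:
  tailless: 435 × 2/3 = 290
  tailed: 435 × 1/3 = 145
χ² = Σ (O − E)² / E
  tailless: (282 − 290)² / 290 = 0.2207
  tailed: (153 − 145)² / 145 = 0.4414
χ² = 0.2207 + 0.4414 = 0.6621 ≈ 0.662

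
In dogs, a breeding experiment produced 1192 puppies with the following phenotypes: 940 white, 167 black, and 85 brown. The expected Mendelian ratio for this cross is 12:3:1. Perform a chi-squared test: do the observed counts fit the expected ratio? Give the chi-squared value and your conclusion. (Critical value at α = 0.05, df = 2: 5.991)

Under the 12:3:1 hypothesis (Σ ratio = 16, N = 1192):
  white: 1192 × 12/16 = 894
  black: 1192 × 3/16 = 223.5
  brown: 1192 × 1/16 = 74.5
χ² = Σ (O − E)² / E
  white: (940 − 894)² / 894 = 2.3669
  black: (167 − 223.5)² / 223.5 = 14.2830
  brown: (85 − 74.5)² / 74.5 = 1.4799
χ² = 2.3669 + 14.2830 + 1.4799 = 18.1298 ≈ 18.130
Degrees of freedom = 3 − 1 = 2; critical value at α = 0.05 is 5.991.
Since 18.130 > 5.991, we reject the null hypothesis — the data do not fit the 12:3:1 ratio.

18.130; not consistent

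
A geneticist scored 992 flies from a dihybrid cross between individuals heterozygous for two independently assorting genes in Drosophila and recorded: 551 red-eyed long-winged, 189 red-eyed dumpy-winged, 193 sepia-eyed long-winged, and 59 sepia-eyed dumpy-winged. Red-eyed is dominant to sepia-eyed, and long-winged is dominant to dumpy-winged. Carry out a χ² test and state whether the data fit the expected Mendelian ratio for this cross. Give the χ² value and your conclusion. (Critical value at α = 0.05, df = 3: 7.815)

A dihybrid F₂ with independent assortment and complete dominance at both loci gives a 9:3:3:1 phenotypic ratio.
Total ratio parts = 16. Expected numbers out of 992:
  red-eyed long-winged: 992 × 9/16 = 558
  red-eyed dumpy-winged: 992 × 3/16 = 186
  sepia-eyed long-winged: 992 × 3/16 = 186
  sepia-eyed dumpy-winged: 992 × 1/16 = 62
χ² = Σ (O − E)² / E
  red-eyed long-winged: (551 − 558)² / 558 = 0.0878
  red-eyed dumpy-winged: (189 − 186)² / 186 = 0.0484
  sepia-eyed long-winged: (193 − 186)² / 186 = 0.2634
  sepia-eyed dumpy-winged: (59 − 62)² / 62 = 0.1452
χ² = 0.0878 + 0.0484 + 0.2634 + 0.1452 = 0.5448 ≈ 0.545
Degrees of freedom = 4 − 1 = 3; critical value at α = 0.05 is 7.815.
Since 0.545 < 7.815, we fail to reject the null hypothesis — the data are consistent with the 9:3:3:1 ratio.

0.545; consistent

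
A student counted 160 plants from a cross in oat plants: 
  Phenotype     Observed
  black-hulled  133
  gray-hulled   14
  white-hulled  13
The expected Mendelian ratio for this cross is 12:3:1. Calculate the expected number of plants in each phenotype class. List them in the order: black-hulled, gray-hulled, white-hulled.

120, 30, 10

The 12:3:1 ratio has 16 parts, so with N = 160 the expected counts are:
  black-hulled: 160 × 12/16 = 120
  gray-hulled: 160 × 3/16 = 30
  white-hulled: 160 × 1/16 = 10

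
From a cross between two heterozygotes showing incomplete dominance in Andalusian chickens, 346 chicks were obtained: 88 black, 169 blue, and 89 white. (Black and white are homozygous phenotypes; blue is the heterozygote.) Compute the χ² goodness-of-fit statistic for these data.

With incomplete dominance, a heterozygote × heterozygote cross gives a 1:2:1 phenotypic ratio.
Total ratio parts = 4. Expected numbers out of 346:
  black: 346 × 1/4 = 86.5
  blue: 346 × 2/4 = 173
  white: 346 × 1/4 = 86.5
χ² = Σ (O − E)² / E
  black: (88 − 86.5)² / 86.5 = 0.0260
  blue: (169 − 173)² / 173 = 0.0925
  white: (89 − 86.5)² / 86.5 = 0.0723
χ² = 0.0260 + 0.0925 + 0.0723 = 0.1908 ≈ 0.191

0.191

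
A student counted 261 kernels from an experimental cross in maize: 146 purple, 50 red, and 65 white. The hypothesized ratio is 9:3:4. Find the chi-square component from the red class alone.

Expected counts for N = 261 under a 9:3:4 ratio (total parts = 16):
  purple: 261 × 9/16 = 146.8125
  red: 261 × 3/16 = 48.9375
  white: 261 × 4/16 = 65.25
Contribution of red: (50 − 48.9375)² / 48.9375 = 0.0231

0.023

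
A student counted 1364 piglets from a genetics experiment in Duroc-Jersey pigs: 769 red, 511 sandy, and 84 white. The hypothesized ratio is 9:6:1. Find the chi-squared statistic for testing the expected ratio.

Total ratio parts = 16. Expected numbers out of 1364:
  red: 1364 × 9/16 = 767.25
  sandy: 1364 × 6/16 = 511.5
  white: 1364 × 1/16 = 85.25
χ² = Σ (O − E)² / E
  red: (769 − 767.25)² / 767.25 = 0.0040
  sandy: (511 − 511.5)² / 511.5 = 0.0005
  white: (84 − 85.25)² / 85.25 = 0.0183
χ² = 0.0040 + 0.0005 + 0.0183 = 0.0228 ≈ 0.023

0.023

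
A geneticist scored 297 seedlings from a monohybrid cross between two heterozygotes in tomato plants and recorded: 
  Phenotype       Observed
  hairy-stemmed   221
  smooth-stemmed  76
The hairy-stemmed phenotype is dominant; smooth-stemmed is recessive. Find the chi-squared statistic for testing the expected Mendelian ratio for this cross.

For a monohybrid cross between heterozygotes with complete dominance, the expected phenotypic ratio is 3:1.
Under the 3:1 hypothesis (Σ ratio = 4, N = 297):
  hairy-stemmed: 297 × 3/4 = 222.75
  smooth-stemmed: 297 × 1/4 = 74.25
χ² = Σ (O − E)² / E
  hairy-stemmed: (221 − 222.75)² / 222.75 = 0.0137
  smooth-stemmed: (76 − 74.25)² / 74.25 = 0.0412
χ² = 0.0137 + 0.0412 = 0.0549 ≈ 0.055

0.055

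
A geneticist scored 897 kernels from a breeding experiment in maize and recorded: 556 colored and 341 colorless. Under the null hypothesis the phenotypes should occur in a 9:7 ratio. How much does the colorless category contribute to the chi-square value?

The 9:7 ratio has 16 parts, so with N = 897 the expected counts are:
  colored: 897 × 9/16 = 504.5625
  colorless: 897 × 7/16 = 392.4375
Contribution of colorless: (341 − 392.4375)² / 392.4375 = 6.7420

6.742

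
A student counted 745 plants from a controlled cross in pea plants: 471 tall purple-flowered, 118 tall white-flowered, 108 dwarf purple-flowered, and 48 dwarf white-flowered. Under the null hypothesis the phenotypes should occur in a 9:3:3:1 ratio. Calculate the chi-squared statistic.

Expected counts for N = 745 under a 9:3:3:1 ratio (total parts = 16):
  tall purple-flowered: 745 × 9/16 = 419.0625
  tall white-flowered: 745 × 3/16 = 139.6875
  dwarf purple-flowered: 745 × 3/16 = 139.6875
  dwarf white-flowered: 745 × 1/16 = 46.5625
χ² = Σ (O − E)² / E
  tall purple-flowered: (471 − 419.0625)² / 419.0625 = 6.4370
  tall white-flowered: (118 − 139.6875)² / 139.6875 = 3.3671
  dwarf purple-flowered: (108 − 139.6875)² / 139.6875 = 7.1882
  dwarf white-flowered: (48 − 46.5625)² / 46.5625 = 0.0444
χ² = 6.4370 + 3.3671 + 7.1882 + 0.0444 = 17.0367 ≈ 17.037

17.037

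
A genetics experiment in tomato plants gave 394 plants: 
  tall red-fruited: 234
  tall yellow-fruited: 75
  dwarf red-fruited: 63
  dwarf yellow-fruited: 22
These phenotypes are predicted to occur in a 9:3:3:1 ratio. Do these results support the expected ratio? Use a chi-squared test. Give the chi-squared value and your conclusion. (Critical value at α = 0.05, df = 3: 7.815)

2.589; consistent

The 9:3:3:1 ratio has 16 parts, so with N = 394 the expected counts are:
  tall red-fruited: 394 × 9/16 = 221.625
  tall yellow-fruited: 394 × 3/16 = 73.875
  dwarf red-fruited: 394 × 3/16 = 73.875
  dwarf yellow-fruited: 394 × 1/16 = 24.625
χ² = Σ (O − E)² / E
  tall red-fruited: (234 − 221.625)² / 221.625 = 0.6910
  tall yellow-fruited: (75 − 73.875)² / 73.875 = 0.0171
  dwarf red-fruited: (63 − 73.875)² / 73.875 = 1.6009
  dwarf yellow-fruited: (22 − 24.625)² / 24.625 = 0.2798
χ² = 0.6910 + 0.0171 + 1.6009 + 0.2798 = 2.5888 ≈ 2.589
Degrees of freedom = 4 − 1 = 3; critical value at α = 0.05 is 7.815.
Since 2.589 < 7.815, we fail to reject the null hypothesis — the data are consistent with the 9:3:3:1 ratio.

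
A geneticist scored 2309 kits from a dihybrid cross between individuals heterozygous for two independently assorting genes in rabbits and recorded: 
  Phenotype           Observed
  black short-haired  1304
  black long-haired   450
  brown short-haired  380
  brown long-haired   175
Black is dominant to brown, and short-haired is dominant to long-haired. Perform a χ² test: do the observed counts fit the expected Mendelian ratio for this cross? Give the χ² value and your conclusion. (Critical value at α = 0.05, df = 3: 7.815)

A dihybrid F₂ with independent assortment and complete dominance at both loci gives a 9:3:3:1 phenotypic ratio.
Under the 9:3:3:1 hypothesis (Σ ratio = 16, N = 2309):
  black short-haired: 2309 × 9/16 = 1298.8125
  black long-haired: 2309 × 3/16 = 432.9375
  brown short-haired: 2309 × 3/16 = 432.9375
  brown long-haired: 2309 × 1/16 = 144.3125
χ² = Σ (O − E)² / E
  black short-haired: (1304 − 1298.8125)² / 1298.8125 = 0.0207
  black long-haired: (450 − 432.9375)² / 432.9375 = 0.6725
  brown short-haired: (380 − 432.9375)² / 432.9375 = 6.4729
  brown long-haired: (175 − 144.3125)² / 144.3125 = 6.5256
χ² = 0.0207 + 0.6725 + 6.4729 + 6.5256 = 13.6917 ≈ 13.692
Degrees of freedom = 4 − 1 = 3; critical value at α = 0.05 is 7.815.
Since 13.692 > 7.815, we reject the null hypothesis — the data do not fit the 9:3:3:1 ratio.

13.692; not consistent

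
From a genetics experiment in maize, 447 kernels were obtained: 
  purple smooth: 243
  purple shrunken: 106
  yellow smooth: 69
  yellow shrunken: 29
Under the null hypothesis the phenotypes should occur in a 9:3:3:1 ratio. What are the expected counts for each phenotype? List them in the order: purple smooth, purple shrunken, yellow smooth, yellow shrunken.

The 9:3:3:1 ratio has 16 parts, so with N = 447 the expected counts are:
  purple smooth: 447 × 9/16 = 251.4375
  purple shrunken: 447 × 3/16 = 83.8125
  yellow smooth: 447 × 3/16 = 83.8125
  yellow shrunken: 447 × 1/16 = 27.9375

251.4375, 83.8125, 83.8125, 27.9375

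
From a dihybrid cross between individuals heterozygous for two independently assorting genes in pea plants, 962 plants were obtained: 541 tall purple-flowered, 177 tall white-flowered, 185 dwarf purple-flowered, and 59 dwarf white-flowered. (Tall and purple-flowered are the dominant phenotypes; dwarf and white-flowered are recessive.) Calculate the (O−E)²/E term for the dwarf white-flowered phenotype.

A dihybrid F₂ with independent assortment and complete dominance at both loci gives a 9:3:3:1 phenotypic ratio.
Under the 9:3:3:1 hypothesis (Σ ratio = 16, N = 962):
  tall purple-flowered: 962 × 9/16 = 541.125
  tall white-flowered: 962 × 3/16 = 180.375
  dwarf purple-flowered: 962 × 3/16 = 180.375
  dwarf white-flowered: 962 × 1/16 = 60.125
Contribution of dwarf white-flowered: (59 − 60.125)² / 60.125 = 0.0210

0.021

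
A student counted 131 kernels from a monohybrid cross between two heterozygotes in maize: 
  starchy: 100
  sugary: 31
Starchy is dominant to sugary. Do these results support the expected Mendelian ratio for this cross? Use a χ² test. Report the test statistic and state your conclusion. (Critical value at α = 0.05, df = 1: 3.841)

0.125; consistent

For a monohybrid cross between heterozygotes with complete dominance, the expected phenotypic ratio is 3:1.
Total ratio parts = 4. Expected numbers out of 131:
  starchy: 131 × 3/4 = 98.25
  sugary: 131 × 1/4 = 32.75
χ² = Σ (O − E)² / E
  starchy: (100 − 98.25)² / 98.25 = 0.0312
  sugary: (31 − 32.75)² / 32.75 = 0.0935
χ² = 0.0312 + 0.0935 = 0.1247 ≈ 0.125
Degrees of freedom = 2 − 1 = 1; critical value at α = 0.05 is 3.841.
Since 0.125 < 3.841, we fail to reject the null hypothesis — the data are consistent with the 3:1 ratio.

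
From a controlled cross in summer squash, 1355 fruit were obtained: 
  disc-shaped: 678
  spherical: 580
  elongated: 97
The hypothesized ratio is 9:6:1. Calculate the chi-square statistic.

Total ratio parts = 16. Expected numbers out of 1355:
  disc-shaped: 1355 × 9/16 = 762.1875
  spherical: 1355 × 6/16 = 508.125
  elongated: 1355 × 1/16 = 84.6875
χ² = Σ (O − E)² / E
  disc-shaped: (678 − 762.1875)² / 762.1875 = 9.2989
  spherical: (580 − 508.125)² / 508.125 = 10.1668
  elongated: (97 − 84.6875)² / 84.6875 = 1.7901
χ² = 9.2989 + 10.1668 + 1.7901 = 21.2558 ≈ 21.256

21.256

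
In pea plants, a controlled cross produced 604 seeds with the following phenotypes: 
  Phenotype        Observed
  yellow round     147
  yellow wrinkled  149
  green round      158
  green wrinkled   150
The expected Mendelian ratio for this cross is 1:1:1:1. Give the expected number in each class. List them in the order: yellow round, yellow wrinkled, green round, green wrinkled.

Total ratio parts = 4. Expected numbers out of 604:
  yellow round: 604 × 1/4 = 151
  yellow wrinkled: 604 × 1/4 = 151
  green round: 604 × 1/4 = 151
  green wrinkled: 604 × 1/4 = 151

151, 151, 151, 151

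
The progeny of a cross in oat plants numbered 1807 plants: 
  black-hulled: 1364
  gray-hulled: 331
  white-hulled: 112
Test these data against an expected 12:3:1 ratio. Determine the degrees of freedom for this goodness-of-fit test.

A goodness-of-fit test with 3 phenotype classes has df = 3 − 1 = 2.

2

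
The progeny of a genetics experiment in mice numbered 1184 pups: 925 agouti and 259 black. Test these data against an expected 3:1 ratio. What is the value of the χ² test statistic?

6.167

The 3:1 ratio has 4 parts, so with N = 1184 the expected counts are:
  agouti: 1184 × 3/4 = 888
  black: 1184 × 1/4 = 296
χ² = Σ (O − E)² / E
  agouti: (925 − 888)² / 888 = 1.5417
  black: (259 − 296)² / 296 = 4.6250
χ² = 1.5417 + 4.6250 = 6.1667 ≈ 6.167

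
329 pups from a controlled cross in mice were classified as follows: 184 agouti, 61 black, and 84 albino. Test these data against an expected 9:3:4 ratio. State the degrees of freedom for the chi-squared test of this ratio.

2

A goodness-of-fit test with 3 phenotype classes has df = 3 − 1 = 2.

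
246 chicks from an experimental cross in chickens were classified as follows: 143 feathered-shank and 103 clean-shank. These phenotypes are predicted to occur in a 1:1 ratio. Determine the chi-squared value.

6.504

Expected counts for N = 246 under a 1:1 ratio (total parts = 2):
  feathered-shank: 246 × 1/2 = 123
  clean-shank: 246 × 1/2 = 123
χ² = Σ (O − E)² / E
  feathered-shank: (143 − 123)² / 123 = 3.2520
  clean-shank: (103 − 123)² / 123 = 3.2520
χ² = 3.2520 + 3.2520 = 6.504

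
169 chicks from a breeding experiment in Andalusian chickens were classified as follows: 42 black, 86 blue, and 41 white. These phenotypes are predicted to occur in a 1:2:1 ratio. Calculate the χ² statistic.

Under the 1:2:1 hypothesis (Σ ratio = 4, N = 169):
  black: 169 × 1/4 = 42.25
  blue: 169 × 2/4 = 84.5
  white: 169 × 1/4 = 42.25
χ² = Σ (O − E)² / E
  black: (42 − 42.25)² / 42.25 = 0.0015
  blue: (86 − 84.5)² / 84.5 = 0.0266
  white: (41 − 42.25)² / 42.25 = 0.0370
χ² = 0.0015 + 0.0266 + 0.0370 = 0.0651 ≈ 0.065

0.065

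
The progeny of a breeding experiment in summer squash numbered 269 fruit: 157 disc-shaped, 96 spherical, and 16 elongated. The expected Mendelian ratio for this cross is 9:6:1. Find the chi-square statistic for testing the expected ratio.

0.489

The 9:6:1 ratio has 16 parts, so with N = 269 the expected counts are:
  disc-shaped: 269 × 9/16 = 151.3125
  spherical: 269 × 6/16 = 100.875
  elongated: 269 × 1/16 = 16.8125
χ² = Σ (O − E)² / E
  disc-shaped: (157 − 151.3125)² / 151.3125 = 0.2138
  spherical: (96 − 100.875)² / 100.875 = 0.2356
  elongated: (16 − 16.8125)² / 16.8125 = 0.0393
χ² = 0.2138 + 0.2356 + 0.0393 = 0.4887 ≈ 0.489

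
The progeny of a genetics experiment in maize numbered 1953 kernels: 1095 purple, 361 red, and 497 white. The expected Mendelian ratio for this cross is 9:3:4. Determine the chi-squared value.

Expected counts for N = 1953 under a 9:3:4 ratio (total parts = 16):
  purple: 1953 × 9/16 = 1098.5625
  red: 1953 × 3/16 = 366.1875
  white: 1953 × 4/16 = 488.25
χ² = Σ (O − E)² / E
  purple: (1095 − 1098.5625)² / 1098.5625 = 0.0116
  red: (361 − 366.1875)² / 366.1875 = 0.0735
  white: (497 − 488.25)² / 488.25 = 0.1568
χ² = 0.0116 + 0.0735 + 0.1568 = 0.2419 ≈ 0.242

0.242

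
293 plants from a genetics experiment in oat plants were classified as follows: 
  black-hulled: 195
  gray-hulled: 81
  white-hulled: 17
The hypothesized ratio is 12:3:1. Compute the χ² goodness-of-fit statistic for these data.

15.246

Under the 12:3:1 hypothesis (Σ ratio = 16, N = 293):
  black-hulled: 293 × 12/16 = 219.75
  gray-hulled: 293 × 3/16 = 54.9375
  white-hulled: 293 × 1/16 = 18.3125
χ² = Σ (O − E)² / E
  black-hulled: (195 − 219.75)² / 219.75 = 2.7875
  gray-hulled: (81 − 54.9375)² / 54.9375 = 12.3641
  white-hulled: (17 − 18.3125)² / 18.3125 = 0.0941
χ² = 2.7875 + 12.3641 + 0.0941 = 15.2457 ≈ 15.246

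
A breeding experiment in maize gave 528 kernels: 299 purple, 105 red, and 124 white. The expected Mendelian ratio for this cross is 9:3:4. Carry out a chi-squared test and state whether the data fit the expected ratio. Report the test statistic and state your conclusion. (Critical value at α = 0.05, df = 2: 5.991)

0.862; consistent

Total ratio parts = 16. Expected numbers out of 528:
  purple: 528 × 9/16 = 297
  red: 528 × 3/16 = 99
  white: 528 × 4/16 = 132
χ² = Σ (O − E)² / E
  purple: (299 − 297)² / 297 = 0.0135
  red: (105 − 99)² / 99 = 0.3636
  white: (124 − 132)² / 132 = 0.4848
χ² = 0.0135 + 0.3636 + 0.4848 = 0.8619 ≈ 0.862
Degrees of freedom = 3 − 1 = 2; critical value at α = 0.05 is 5.991.
Since 0.862 < 5.991, we fail to reject the null hypothesis — the data are consistent with the 9:3:4 ratio.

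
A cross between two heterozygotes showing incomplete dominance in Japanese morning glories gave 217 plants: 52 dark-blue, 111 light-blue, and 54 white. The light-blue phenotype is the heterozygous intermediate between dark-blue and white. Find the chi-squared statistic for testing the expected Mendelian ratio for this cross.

With incomplete dominance, a heterozygote × heterozygote cross gives a 1:2:1 phenotypic ratio.
Total ratio parts = 4. Expected numbers out of 217:
  dark-blue: 217 × 1/4 = 54.25
  light-blue: 217 × 2/4 = 108.5
  white: 217 × 1/4 = 54.25
χ² = Σ (O − E)² / E
  dark-blue: (52 − 54.25)² / 54.25 = 0.0933
  light-blue: (111 − 108.5)² / 108.5 = 0.0576
  white: (54 − 54.25)² / 54.25 = 0.0012
χ² = 0.0933 + 0.0576 + 0.0012 = 0.1521 ≈ 0.152

0.152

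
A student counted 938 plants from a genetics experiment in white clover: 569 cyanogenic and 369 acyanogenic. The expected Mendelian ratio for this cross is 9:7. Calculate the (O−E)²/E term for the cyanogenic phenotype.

3.245

Expected counts for N = 938 under a 9:7 ratio (total parts = 16):
  cyanogenic: 938 × 9/16 = 527.625
  acyanogenic: 938 × 7/16 = 410.375
Contribution of cyanogenic: (569 − 527.625)² / 527.625 = 3.2445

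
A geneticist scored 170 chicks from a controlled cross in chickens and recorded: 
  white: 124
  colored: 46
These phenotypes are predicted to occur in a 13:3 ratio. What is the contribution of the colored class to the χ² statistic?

6.259

Expected counts for N = 170 under a 13:3 ratio (total parts = 16):
  white: 170 × 13/16 = 138.125
  colored: 170 × 3/16 = 31.875
Contribution of colored: (46 − 31.875)² / 31.875 = 6.2593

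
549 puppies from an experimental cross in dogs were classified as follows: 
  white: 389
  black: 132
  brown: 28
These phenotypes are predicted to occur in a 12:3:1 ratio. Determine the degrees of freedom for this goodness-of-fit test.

A goodness-of-fit test with 3 phenotype classes has df = 3 − 1 = 2.

2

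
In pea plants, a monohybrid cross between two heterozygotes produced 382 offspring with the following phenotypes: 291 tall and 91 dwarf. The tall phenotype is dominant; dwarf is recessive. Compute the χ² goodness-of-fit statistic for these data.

0.283

For a monohybrid cross between heterozygotes with complete dominance, the expected phenotypic ratio is 3:1.
Expected counts for N = 382 under a 3:1 ratio (total parts = 4):
  tall: 382 × 3/4 = 286.5
  dwarf: 382 × 1/4 = 95.5
χ² = Σ (O − E)² / E
  tall: (291 − 286.5)² / 286.5 = 0.0707
  dwarf: (91 − 95.5)² / 95.5 = 0.2120
χ² = 0.0707 + 0.2120 = 0.2827 ≈ 0.283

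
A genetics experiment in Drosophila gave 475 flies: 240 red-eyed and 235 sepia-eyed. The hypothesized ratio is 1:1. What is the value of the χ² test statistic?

Under the 1:1 hypothesis (Σ ratio = 2, N = 475):
  red-eyed: 475 × 1/2 = 237.5
  sepia-eyed: 475 × 1/2 = 237.5
χ² = Σ (O − E)² / E
  red-eyed: (240 − 237.5)² / 237.5 = 0.0263
  sepia-eyed: (235 − 237.5)² / 237.5 = 0.0263
χ² = 0.0263 + 0.0263 = 0.0526 ≈ 0.053

0.053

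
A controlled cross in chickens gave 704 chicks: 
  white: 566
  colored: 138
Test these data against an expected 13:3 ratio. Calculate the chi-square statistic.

Expected counts for N = 704 under a 13:3 ratio (total parts = 16):
  white: 704 × 13/16 = 572
  colored: 704 × 3/16 = 132
χ² = Σ (O − E)² / E
  white: (566 − 572)² / 572 = 0.0629
  colored: (138 − 132)² / 132 = 0.2727
χ² = 0.0629 + 0.2727 = 0.3356 ≈ 0.336

0.336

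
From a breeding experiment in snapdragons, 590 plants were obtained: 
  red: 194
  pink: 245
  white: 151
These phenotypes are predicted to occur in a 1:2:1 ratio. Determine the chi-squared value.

The 1:2:1 ratio has 4 parts, so with N = 590 the expected counts are:
  red: 590 × 1/4 = 147.5
  pink: 590 × 2/4 = 295
  white: 590 × 1/4 = 147.5
χ² = Σ (O − E)² / E
  red: (194 − 147.5)² / 147.5 = 14.6593
  pink: (245 − 295)² / 295 = 8.4746
  white: (151 − 147.5)² / 147.5 = 0.0831
χ² = 14.6593 + 8.4746 + 0.0831 = 23.217

23.217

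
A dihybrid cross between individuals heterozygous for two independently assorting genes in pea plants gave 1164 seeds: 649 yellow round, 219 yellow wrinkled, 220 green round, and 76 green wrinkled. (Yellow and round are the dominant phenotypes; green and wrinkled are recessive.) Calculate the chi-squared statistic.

0.212

A dihybrid F₂ with independent assortment and complete dominance at both loci gives a 9:3:3:1 phenotypic ratio.
Total ratio parts = 16. Expected numbers out of 1164:
  yellow round: 1164 × 9/16 = 654.75
  yellow wrinkled: 1164 × 3/16 = 218.25
  green round: 1164 × 3/16 = 218.25
  green wrinkled: 1164 × 1/16 = 72.75
χ² = Σ (O − E)² / E
  yellow round: (649 − 654.75)² / 654.75 = 0.0505
  yellow wrinkled: (219 − 218.25)² / 218.25 = 0.0026
  green round: (220 − 218.25)² / 218.25 = 0.0140
  green wrinkled: (76 − 72.75)² / 72.75 = 0.1452
χ² = 0.0505 + 0.0026 + 0.0140 + 0.1452 = 0.2123 ≈ 0.212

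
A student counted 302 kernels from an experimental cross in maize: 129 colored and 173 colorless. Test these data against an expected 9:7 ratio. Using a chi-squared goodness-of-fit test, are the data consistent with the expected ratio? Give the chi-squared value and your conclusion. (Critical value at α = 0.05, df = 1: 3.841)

Expected counts for N = 302 under a 9:7 ratio (total parts = 16):
  colored: 302 × 9/16 = 169.875
  colorless: 302 × 7/16 = 132.125
χ² = Σ (O − E)² / E
  colored: (129 − 169.875)² / 169.875 = 9.8353
  colorless: (173 − 132.125)² / 132.125 = 12.6453
χ² = 9.8353 + 12.6453 = 22.4806 ≈ 22.481
Degrees of freedom = 2 − 1 = 1; critical value at α = 0.05 is 3.841.
Since 22.481 > 3.841, we reject the null hypothesis — the data do not fit the 9:7 ratio.

22.481; not consistent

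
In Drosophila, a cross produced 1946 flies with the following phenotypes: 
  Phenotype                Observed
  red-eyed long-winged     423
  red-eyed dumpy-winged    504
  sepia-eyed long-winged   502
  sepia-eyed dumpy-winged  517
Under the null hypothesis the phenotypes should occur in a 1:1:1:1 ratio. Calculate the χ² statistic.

11.324

The 1:1:1:1 ratio has 4 parts, so with N = 1946 the expected counts are:
  red-eyed long-winged: 1946 × 1/4 = 486.5
  red-eyed dumpy-winged: 1946 × 1/4 = 486.5
  sepia-eyed long-winged: 1946 × 1/4 = 486.5
  sepia-eyed dumpy-winged: 1946 × 1/4 = 486.5
χ² = Σ (O − E)² / E
  red-eyed long-winged: (423 − 486.5)² / 486.5 = 8.2883
  red-eyed dumpy-winged: (504 − 486.5)² / 486.5 = 0.6295
  sepia-eyed long-winged: (502 − 486.5)² / 486.5 = 0.4938
  sepia-eyed dumpy-winged: (517 − 486.5)² / 486.5 = 1.9121
χ² = 8.2883 + 0.6295 + 0.4938 + 1.9121 = 11.3237 ≈ 11.324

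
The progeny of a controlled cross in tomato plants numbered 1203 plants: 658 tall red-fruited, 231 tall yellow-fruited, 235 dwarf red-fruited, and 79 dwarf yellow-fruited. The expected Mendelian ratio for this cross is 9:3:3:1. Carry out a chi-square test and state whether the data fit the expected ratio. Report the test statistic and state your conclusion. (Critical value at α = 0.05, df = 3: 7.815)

The 9:3:3:1 ratio has 16 parts, so with N = 1203 the expected counts are:
  tall red-fruited: 1203 × 9/16 = 676.6875
  tall yellow-fruited: 1203 × 3/16 = 225.5625
  dwarf red-fruited: 1203 × 3/16 = 225.5625
  dwarf yellow-fruited: 1203 × 1/16 = 75.1875
χ² = Σ (O − E)² / E
  tall red-fruited: (658 − 676.6875)² / 676.6875 = 0.5161
  tall yellow-fruited: (231 − 225.5625)² / 225.5625 = 0.1311
  dwarf red-fruited: (235 − 225.5625)² / 225.5625 = 0.3949
  dwarf yellow-fruited: (79 − 75.1875)² / 75.1875 = 0.1933
χ² = 0.5161 + 0.1311 + 0.3949 + 0.1933 = 1.2354 ≈ 1.235
Degrees of freedom = 4 − 1 = 3; critical value at α = 0.05 is 7.815.
Since 1.235 < 7.815, we fail to reject the null hypothesis — the data are consistent with the 9:3:3:1 ratio.

1.235; consistent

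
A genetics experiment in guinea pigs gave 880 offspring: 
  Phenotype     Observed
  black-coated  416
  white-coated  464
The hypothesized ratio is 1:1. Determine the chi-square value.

2.618

Under the 1:1 hypothesis (Σ ratio = 2, N = 880):
  black-coated: 880 × 1/2 = 440
  white-coated: 880 × 1/2 = 440
χ² = Σ (O − E)² / E
  black-coated: (416 − 440)² / 440 = 1.3091
  white-coated: (464 − 440)² / 440 = 1.3091
χ² = 1.3091 + 1.3091 = 2.6182 ≈ 2.618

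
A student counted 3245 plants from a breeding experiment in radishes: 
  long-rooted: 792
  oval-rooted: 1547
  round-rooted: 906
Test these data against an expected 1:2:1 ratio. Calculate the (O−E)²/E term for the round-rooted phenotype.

11.066

Total ratio parts = 4. Expected numbers out of 3245:
  long-rooted: 3245 × 1/4 = 811.25
  oval-rooted: 3245 × 2/4 = 1622.5
  round-rooted: 3245 × 1/4 = 811.25
Contribution of round-rooted: (906 − 811.25)² / 811.25 = 11.0663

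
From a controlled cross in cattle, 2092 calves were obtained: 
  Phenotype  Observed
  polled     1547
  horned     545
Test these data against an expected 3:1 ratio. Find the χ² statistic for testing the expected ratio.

1.234

Total ratio parts = 4. Expected numbers out of 2092:
  polled: 2092 × 3/4 = 1569
  horned: 2092 × 1/4 = 523
χ² = Σ (O − E)² / E
  polled: (1547 − 1569)² / 1569 = 0.3085
  horned: (545 − 523)² / 523 = 0.9254
χ² = 0.3085 + 0.9254 = 1.2339 ≈ 1.234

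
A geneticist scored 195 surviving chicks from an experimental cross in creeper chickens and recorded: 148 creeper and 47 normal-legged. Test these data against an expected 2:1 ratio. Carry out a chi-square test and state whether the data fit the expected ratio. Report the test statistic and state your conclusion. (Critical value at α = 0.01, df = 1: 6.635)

7.477; not consistent

The 2:1 ratio has 3 parts, so with N = 195 the expected counts are:
  creeper: 195 × 2/3 = 130
  normal-legged: 195 × 1/3 = 65
χ² = Σ (O − E)² / E
  creeper: (148 − 130)² / 130 = 2.4923
  normal-legged: (47 − 65)² / 65 = 4.9846
χ² = 2.4923 + 4.9846 = 7.4769 ≈ 7.477
Degrees of freedom = 2 − 1 = 1; critical value at α = 0.01 is 6.635.
Since 7.477 > 6.635, we reject the null hypothesis — the data do not fit the 2:1 ratio.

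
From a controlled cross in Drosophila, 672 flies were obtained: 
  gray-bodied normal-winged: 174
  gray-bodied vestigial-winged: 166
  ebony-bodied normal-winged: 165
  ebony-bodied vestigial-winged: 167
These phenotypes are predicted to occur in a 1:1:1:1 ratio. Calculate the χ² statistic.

0.298

The 1:1:1:1 ratio has 4 parts, so with N = 672 the expected counts are:
  gray-bodied normal-winged: 672 × 1/4 = 168
  gray-bodied vestigial-winged: 672 × 1/4 = 168
  ebony-bodied normal-winged: 672 × 1/4 = 168
  ebony-bodied vestigial-winged: 672 × 1/4 = 168
χ² = Σ (O − E)² / E
  gray-bodied normal-winged: (174 − 168)² / 168 = 0.2143
  gray-bodied vestigial-winged: (166 − 168)² / 168 = 0.0238
  ebony-bodied normal-winged: (165 − 168)² / 168 = 0.0536
  ebony-bodied vestigial-winged: (167 − 168)² / 168 = 0.0060
χ² = 0.2143 + 0.0238 + 0.0536 + 0.0060 = 0.2977 ≈ 0.298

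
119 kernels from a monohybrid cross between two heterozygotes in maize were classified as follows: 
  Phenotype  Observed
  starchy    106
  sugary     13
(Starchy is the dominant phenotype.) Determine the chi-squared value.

12.574

For a monohybrid cross between heterozygotes with complete dominance, the expected phenotypic ratio is 3:1.
Total ratio parts = 4. Expected numbers out of 119:
  starchy: 119 × 3/4 = 89.25
  sugary: 119 × 1/4 = 29.75
χ² = Σ (O − E)² / E
  starchy: (106 − 89.25)² / 89.25 = 3.1436
  sugary: (13 − 29.75)² / 29.75 = 9.4307
χ² = 3.1436 + 9.4307 = 12.5743 ≈ 12.574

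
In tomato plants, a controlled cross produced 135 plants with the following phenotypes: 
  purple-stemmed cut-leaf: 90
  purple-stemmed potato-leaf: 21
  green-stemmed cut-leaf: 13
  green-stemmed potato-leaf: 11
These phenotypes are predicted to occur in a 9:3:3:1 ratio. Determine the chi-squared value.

Total ratio parts = 16. Expected numbers out of 135:
  purple-stemmed cut-leaf: 135 × 9/16 = 75.9375
  purple-stemmed potato-leaf: 135 × 3/16 = 25.3125
  green-stemmed cut-leaf: 135 × 3/16 = 25.3125
  green-stemmed potato-leaf: 135 × 1/16 = 8.4375
χ² = Σ (O − E)² / E
  purple-stemmed cut-leaf: (90 − 75.9375)² / 75.9375 = 2.6042
  purple-stemmed potato-leaf: (21 − 25.3125)² / 25.3125 = 0.7347
  green-stemmed cut-leaf: (13 − 25.3125)² / 25.3125 = 5.9890
  green-stemmed potato-leaf: (11 − 8.4375)² / 8.4375 = 0.7782
χ² = 2.6042 + 0.7347 + 5.9890 + 0.7782 = 10.1061 ≈ 10.106

10.106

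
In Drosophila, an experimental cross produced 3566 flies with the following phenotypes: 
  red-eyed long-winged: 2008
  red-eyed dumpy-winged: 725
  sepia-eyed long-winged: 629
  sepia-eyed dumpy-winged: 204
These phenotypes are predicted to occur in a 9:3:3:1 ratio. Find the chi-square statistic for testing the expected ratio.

8.702

Expected counts for N = 3566 under a 9:3:3:1 ratio (total parts = 16):
  red-eyed long-winged: 3566 × 9/16 = 2005.875
  red-eyed dumpy-winged: 3566 × 3/16 = 668.625
  sepia-eyed long-winged: 3566 × 3/16 = 668.625
  sepia-eyed dumpy-winged: 3566 × 1/16 = 222.875
χ² = Σ (O − E)² / E
  red-eyed long-winged: (2008 − 2005.875)² / 2005.875 = 0.0023
  red-eyed dumpy-winged: (725 − 668.625)² / 668.625 = 4.7532
  sepia-eyed long-winged: (629 − 668.625)² / 668.625 = 2.3483
  sepia-eyed dumpy-winged: (204 − 222.875)² / 222.875 = 1.5985
χ² = 0.0023 + 4.7532 + 2.3483 + 1.5985 = 8.7023 ≈ 8.702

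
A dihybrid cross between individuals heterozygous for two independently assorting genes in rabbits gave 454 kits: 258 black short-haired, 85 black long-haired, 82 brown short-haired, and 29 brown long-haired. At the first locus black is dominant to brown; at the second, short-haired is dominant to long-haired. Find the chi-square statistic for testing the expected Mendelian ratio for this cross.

A dihybrid F₂ with independent assortment and complete dominance at both loci gives a 9:3:3:1 phenotypic ratio.
Total ratio parts = 16. Expected numbers out of 454:
  black short-haired: 454 × 9/16 = 255.375
  black long-haired: 454 × 3/16 = 85.125
  brown short-haired: 454 × 3/16 = 85.125
  brown long-haired: 454 × 1/16 = 28.375
χ² = Σ (O − E)² / E
  black short-haired: (258 − 255.375)² / 255.375 = 0.0270
  black long-haired: (85 − 85.125)² / 85.125 = 0.0002
  brown short-haired: (82 − 85.125)² / 85.125 = 0.1147
  brown long-haired: (29 − 28.375)² / 28.375 = 0.0138
χ² = 0.0270 + 0.0002 + 0.1147 + 0.0138 = 0.1557 ≈ 0.156

0.156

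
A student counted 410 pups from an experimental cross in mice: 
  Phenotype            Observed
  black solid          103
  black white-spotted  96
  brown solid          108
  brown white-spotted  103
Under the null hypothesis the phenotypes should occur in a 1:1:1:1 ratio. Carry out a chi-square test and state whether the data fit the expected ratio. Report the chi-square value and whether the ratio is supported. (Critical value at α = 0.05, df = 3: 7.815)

Expected counts for N = 410 under a 1:1:1:1 ratio (total parts = 4):
  black solid: 410 × 1/4 = 102.5
  black white-spotted: 410 × 1/4 = 102.5
  brown solid: 410 × 1/4 = 102.5
  brown white-spotted: 410 × 1/4 = 102.5
χ² = Σ (O − E)² / E
  black solid: (103 − 102.5)² / 102.5 = 0.0024
  black white-spotted: (96 − 102.5)² / 102.5 = 0.4122
  brown solid: (108 − 102.5)² / 102.5 = 0.2951
  brown white-spotted: (103 − 102.5)² / 102.5 = 0.0024
χ² = 0.0024 + 0.4122 + 0.2951 + 0.0024 = 0.7121 ≈ 0.712
Degrees of freedom = 4 − 1 = 3; critical value at α = 0.05 is 7.815.
Since 0.712 < 7.815, we fail to reject the null hypothesis — the data are consistent with the 1:1:1:1 ratio.

0.712; consistent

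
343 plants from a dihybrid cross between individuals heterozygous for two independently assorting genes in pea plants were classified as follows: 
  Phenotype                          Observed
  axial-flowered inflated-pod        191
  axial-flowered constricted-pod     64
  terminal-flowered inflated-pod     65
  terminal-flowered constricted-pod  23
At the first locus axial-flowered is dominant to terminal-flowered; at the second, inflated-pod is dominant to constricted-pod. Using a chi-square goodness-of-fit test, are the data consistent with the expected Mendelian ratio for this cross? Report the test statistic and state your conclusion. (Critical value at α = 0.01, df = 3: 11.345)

0.142; consistent

A dihybrid F₂ with independent assortment and complete dominance at both loci gives a 9:3:3:1 phenotypic ratio.
The 9:3:3:1 ratio has 16 parts, so with N = 343 the expected counts are:
  axial-flowered inflated-pod: 343 × 9/16 = 192.9375
  axial-flowered constricted-pod: 343 × 3/16 = 64.3125
  terminal-flowered inflated-pod: 343 × 3/16 = 64.3125
  terminal-flowered constricted-pod: 343 × 1/16 = 21.4375
χ² = Σ (O − E)² / E
  axial-flowered inflated-pod: (191 − 192.9375)² / 192.9375 = 0.0195
  axial-flowered constricted-pod: (64 − 64.3125)² / 64.3125 = 0.0015
  terminal-flowered inflated-pod: (65 − 64.3125)² / 64.3125 = 0.0073
  terminal-flowered constricted-pod: (23 − 21.4375)² / 21.4375 = 0.1139
χ² = 0.0195 + 0.0015 + 0.0073 + 0.1139 = 0.1422 ≈ 0.142
Degrees of freedom = 4 − 1 = 3; critical value at α = 0.01 is 11.345.
Since 0.142 < 11.345, we fail to reject the null hypothesis — the data are consistent with the 9:3:3:1 ratio.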